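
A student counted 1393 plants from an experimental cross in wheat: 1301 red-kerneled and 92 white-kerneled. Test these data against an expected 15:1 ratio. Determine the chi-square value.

0.299

The 15:1 ratio has 16 parts, so with N = 1393 the expected counts are:
  red-kerneled: 1393 × 15/16 = 1305.9375
  white-kerneled: 1393 × 1/16 = 87.0625
χ² = Σ (O − E)² / E
  red-kerneled: (1301 − 1305.9375)² / 1305.9375 = 0.0187
  white-kerneled: (92 − 87.0625)² / 87.0625 = 0.2800
χ² = 0.0187 + 0.2800 = 0.2987 ≈ 0.299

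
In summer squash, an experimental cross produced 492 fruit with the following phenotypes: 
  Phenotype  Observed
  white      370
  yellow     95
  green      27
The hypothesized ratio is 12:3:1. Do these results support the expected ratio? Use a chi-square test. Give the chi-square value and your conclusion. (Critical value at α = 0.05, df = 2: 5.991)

0.542; consistent

Expected counts for N = 492 under a 12:3:1 ratio (total parts = 16):
  white: 492 × 12/16 = 369
  yellow: 492 × 3/16 = 92.25
  green: 492 × 1/16 = 30.75
χ² = Σ (O − E)² / E
  white: (370 − 369)² / 369 = 0.0027
  yellow: (95 − 92.25)² / 92.25 = 0.0820
  green: (27 − 30.75)² / 30.75 = 0.4573
χ² = 0.0027 + 0.0820 + 0.4573 = 0.542
Degrees of freedom = 3 − 1 = 2; critical value at α = 0.05 is 5.991.
Since 0.542 < 5.991, we fail to reject the null hypothesis — the data are consistent with the 12:3:1 ratio.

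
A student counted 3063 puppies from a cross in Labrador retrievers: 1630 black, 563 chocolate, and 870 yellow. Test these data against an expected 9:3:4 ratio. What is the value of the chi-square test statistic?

19.429

The 9:3:4 ratio has 16 parts, so with N = 3063 the expected counts are:
  black: 3063 × 9/16 = 1722.9375
  chocolate: 3063 × 3/16 = 574.3125
  yellow: 3063 × 4/16 = 765.75
χ² = Σ (O − E)² / E
  black: (1630 − 1722.9375)² / 1722.9375 = 5.0132
  chocolate: (563 − 574.3125)² / 574.3125 = 0.2228
  yellow: (870 − 765.75)² / 765.75 = 14.1927
χ² = 5.0132 + 0.2228 + 14.1927 = 19.4287 ≈ 19.429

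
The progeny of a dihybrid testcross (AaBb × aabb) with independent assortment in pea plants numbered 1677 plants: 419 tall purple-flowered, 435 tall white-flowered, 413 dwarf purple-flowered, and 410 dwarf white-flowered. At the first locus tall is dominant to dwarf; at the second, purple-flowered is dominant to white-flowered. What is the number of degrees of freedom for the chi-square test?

3

A dihybrid testcross with independent assortment gives a 1:1:1:1 ratio.
A goodness-of-fit test with 4 phenotype classes has df = 4 − 1 = 3.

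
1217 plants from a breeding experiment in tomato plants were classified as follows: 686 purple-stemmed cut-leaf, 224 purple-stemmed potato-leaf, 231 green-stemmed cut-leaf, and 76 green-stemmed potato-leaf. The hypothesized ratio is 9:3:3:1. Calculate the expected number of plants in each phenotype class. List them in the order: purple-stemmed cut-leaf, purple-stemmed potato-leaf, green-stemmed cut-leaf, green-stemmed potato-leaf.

The 9:3:3:1 ratio has 16 parts, so with N = 1217 the expected counts are:
  purple-stemmed cut-leaf: 1217 × 9/16 = 684.5625
  purple-stemmed potato-leaf: 1217 × 3/16 = 228.1875
  green-stemmed cut-leaf: 1217 × 3/16 = 228.1875
  green-stemmed potato-leaf: 1217 × 1/16 = 76.0625

684.5625, 228.1875, 228.1875, 76.0625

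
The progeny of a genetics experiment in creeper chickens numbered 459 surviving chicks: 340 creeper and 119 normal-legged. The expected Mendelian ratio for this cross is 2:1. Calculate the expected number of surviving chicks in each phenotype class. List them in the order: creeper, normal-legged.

306, 153

The 2:1 ratio has 3 parts, so with N = 459 the expected counts are:
  creeper: 459 × 2/3 = 306
  normal-legged: 459 × 1/3 = 153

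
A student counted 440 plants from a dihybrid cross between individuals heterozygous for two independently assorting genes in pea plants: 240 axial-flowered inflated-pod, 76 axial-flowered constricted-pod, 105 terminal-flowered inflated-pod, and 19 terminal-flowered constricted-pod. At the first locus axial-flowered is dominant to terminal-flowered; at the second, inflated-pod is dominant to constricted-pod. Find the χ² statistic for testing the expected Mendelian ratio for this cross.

9.503

A dihybrid F₂ with independent assortment and complete dominance at both loci gives a 9:3:3:1 phenotypic ratio.
Expected counts for N = 440 under a 9:3:3:1 ratio (total parts = 16):
  axial-flowered inflated-pod: 440 × 9/16 = 247.5
  axial-flowered constricted-pod: 440 × 3/16 = 82.5
  terminal-flowered inflated-pod: 440 × 3/16 = 82.5
  terminal-flowered constricted-pod: 440 × 1/16 = 27.5
χ² = Σ (O − E)² / E
  axial-flowered inflated-pod: (240 − 247.5)² / 247.5 = 0.2273
  axial-flowered constricted-pod: (76 − 82.5)² / 82.5 = 0.5121
  terminal-flowered inflated-pod: (105 − 82.5)² / 82.5 = 6.1364
  terminal-flowered constricted-pod: (19 − 27.5)² / 27.5 = 2.6273
χ² = 0.2273 + 0.5121 + 6.1364 + 2.6273 = 9.5031 ≈ 9.503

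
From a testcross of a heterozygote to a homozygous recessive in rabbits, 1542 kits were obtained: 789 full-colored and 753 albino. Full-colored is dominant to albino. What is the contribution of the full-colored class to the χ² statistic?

A testcross of a heterozygote (Aa × aa) gives a 1:1 phenotypic ratio.
Under the 1:1 hypothesis (Σ ratio = 2, N = 1542):
  full-colored: 1542 × 1/2 = 771
  albino: 1542 × 1/2 = 771
Contribution of full-colored: (789 − 771)² / 771 = 0.4202

0.420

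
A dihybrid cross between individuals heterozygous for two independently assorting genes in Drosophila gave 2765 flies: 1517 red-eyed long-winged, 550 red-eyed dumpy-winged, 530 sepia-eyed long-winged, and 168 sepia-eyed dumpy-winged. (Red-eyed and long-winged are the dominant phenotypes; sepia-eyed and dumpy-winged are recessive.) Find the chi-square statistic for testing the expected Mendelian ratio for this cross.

3.257

A dihybrid F₂ with independent assortment and complete dominance at both loci gives a 9:3:3:1 phenotypic ratio.
The 9:3:3:1 ratio has 16 parts, so with N = 2765 the expected counts are:
  red-eyed long-winged: 2765 × 9/16 = 1555.3125
  red-eyed dumpy-winged: 2765 × 3/16 = 518.4375
  sepia-eyed long-winged: 2765 × 3/16 = 518.4375
  sepia-eyed dumpy-winged: 2765 × 1/16 = 172.8125
χ² = Σ (O − E)² / E
  red-eyed long-winged: (1517 − 1555.3125)² / 1555.3125 = 0.9438
  red-eyed dumpy-winged: (550 − 518.4375)² / 518.4375 = 1.9215
  sepia-eyed long-winged: (530 − 518.4375)² / 518.4375 = 0.2579
  sepia-eyed dumpy-winged: (168 − 172.8125)² / 172.8125 = 0.1340
χ² = 0.9438 + 1.9215 + 0.2579 + 0.1340 = 3.2572 ≈ 3.257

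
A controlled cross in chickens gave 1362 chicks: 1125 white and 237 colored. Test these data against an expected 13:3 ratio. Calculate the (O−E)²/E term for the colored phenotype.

1.322

Expected counts for N = 1362 under a 13:3 ratio (total parts = 16):
  white: 1362 × 13/16 = 1106.625
  colored: 1362 × 3/16 = 255.375
Contribution of colored: (237 − 255.375)² / 255.375 = 1.3221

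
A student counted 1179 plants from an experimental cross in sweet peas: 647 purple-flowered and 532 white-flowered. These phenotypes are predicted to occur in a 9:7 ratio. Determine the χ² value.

Expected counts for N = 1179 under a 9:7 ratio (total parts = 16):
  purple-flowered: 1179 × 9/16 = 663.1875
  white-flowered: 1179 × 7/16 = 515.8125
χ² = Σ (O − E)² / E
  purple-flowered: (647 − 663.1875)² / 663.1875 = 0.3951
  white-flowered: (532 − 515.8125)² / 515.8125 = 0.5080
χ² = 0.3951 + 0.5080 = 0.9031 ≈ 0.903

0.903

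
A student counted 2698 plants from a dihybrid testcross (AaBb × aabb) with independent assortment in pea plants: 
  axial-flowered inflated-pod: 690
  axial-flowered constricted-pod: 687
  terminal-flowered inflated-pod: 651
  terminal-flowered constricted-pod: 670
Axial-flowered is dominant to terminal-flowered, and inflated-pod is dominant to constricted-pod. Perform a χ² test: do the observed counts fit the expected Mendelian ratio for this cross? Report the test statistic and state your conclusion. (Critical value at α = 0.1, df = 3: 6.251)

A dihybrid testcross with independent assortment gives a 1:1:1:1 ratio.
Expected counts for N = 2698 under a 1:1:1:1 ratio (total parts = 4):
  axial-flowered inflated-pod: 2698 × 1/4 = 674.5
  axial-flowered constricted-pod: 2698 × 1/4 = 674.5
  terminal-flowered inflated-pod: 2698 × 1/4 = 674.5
  terminal-flowered constricted-pod: 2698 × 1/4 = 674.5
χ² = Σ (O − E)² / E
  axial-flowered inflated-pod: (690 − 674.5)² / 674.5 = 0.3562
  axial-flowered constricted-pod: (687 − 674.5)² / 674.5 = 0.2317
  terminal-flowered inflated-pod: (651 − 674.5)² / 674.5 = 0.8188
  terminal-flowered constricted-pod: (670 − 674.5)² / 674.5 = 0.0300
χ² = 0.3562 + 0.2317 + 0.8188 + 0.0300 = 1.4367 ≈ 1.437
Degrees of freedom = 4 − 1 = 3; critical value at α = 0.1 is 6.251.
Since 1.437 < 6.251, we fail to reject the null hypothesis — the data are consistent with the 1:1:1:1 ratio.

1.437; consistent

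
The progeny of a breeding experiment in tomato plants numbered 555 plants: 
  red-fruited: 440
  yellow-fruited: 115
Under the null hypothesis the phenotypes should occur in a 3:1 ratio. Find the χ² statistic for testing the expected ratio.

The 3:1 ratio has 4 parts, so with N = 555 the expected counts are:
  red-fruited: 555 × 3/4 = 416.25
  yellow-fruited: 555 × 1/4 = 138.75
χ² = Σ (O − E)² / E
  red-fruited: (440 − 416.25)² / 416.25 = 1.3551
  yellow-fruited: (115 − 138.75)² / 138.75 = 4.0653
χ² = 1.3551 + 4.0653 = 5.4204 ≈ 5.420

5.420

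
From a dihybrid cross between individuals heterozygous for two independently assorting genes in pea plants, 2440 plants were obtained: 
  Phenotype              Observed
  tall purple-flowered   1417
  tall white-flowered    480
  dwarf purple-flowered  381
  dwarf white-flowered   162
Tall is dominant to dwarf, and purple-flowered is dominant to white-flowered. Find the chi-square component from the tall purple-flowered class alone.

A dihybrid F₂ with independent assortment and complete dominance at both loci gives a 9:3:3:1 phenotypic ratio.
The 9:3:3:1 ratio has 16 parts, so with N = 2440 the expected counts are:
  tall purple-flowered: 2440 × 9/16 = 1372.5
  tall white-flowered: 2440 × 3/16 = 457.5
  dwarf purple-flowered: 2440 × 3/16 = 457.5
  dwarf white-flowered: 2440 × 1/16 = 152.5
Contribution of tall purple-flowered: (1417 − 1372.5)² / 1372.5 = 1.4428

1.443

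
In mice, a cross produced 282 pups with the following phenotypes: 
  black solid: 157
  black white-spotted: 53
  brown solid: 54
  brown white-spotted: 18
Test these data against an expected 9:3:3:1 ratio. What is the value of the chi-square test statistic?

0.049

Expected counts for N = 282 under a 9:3:3:1 ratio (total parts = 16):
  black solid: 282 × 9/16 = 158.625
  black white-spotted: 282 × 3/16 = 52.875
  brown solid: 282 × 3/16 = 52.875
  brown white-spotted: 282 × 1/16 = 17.625
χ² = Σ (O − E)² / E
  black solid: (157 − 158.625)² / 158.625 = 0.0166
  black white-spotted: (53 − 52.875)² / 52.875 = 0.0003
  brown solid: (54 − 52.875)² / 52.875 = 0.0239
  brown white-spotted: (18 − 17.625)² / 17.625 = 0.0080
χ² = 0.0166 + 0.0003 + 0.0239 + 0.0080 = 0.0488 ≈ 0.049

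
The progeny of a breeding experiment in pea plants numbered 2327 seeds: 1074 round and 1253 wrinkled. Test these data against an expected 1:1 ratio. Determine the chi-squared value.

13.769

Under the 1:1 hypothesis (Σ ratio = 2, N = 2327):
  round: 2327 × 1/2 = 1163.5
  wrinkled: 2327 × 1/2 = 1163.5
χ² = Σ (O − E)² / E
  round: (1074 − 1163.5)² / 1163.5 = 6.8846
  wrinkled: (1253 − 1163.5)² / 1163.5 = 6.8846
χ² = 6.8846 + 6.8846 = 13.7692 ≈ 13.769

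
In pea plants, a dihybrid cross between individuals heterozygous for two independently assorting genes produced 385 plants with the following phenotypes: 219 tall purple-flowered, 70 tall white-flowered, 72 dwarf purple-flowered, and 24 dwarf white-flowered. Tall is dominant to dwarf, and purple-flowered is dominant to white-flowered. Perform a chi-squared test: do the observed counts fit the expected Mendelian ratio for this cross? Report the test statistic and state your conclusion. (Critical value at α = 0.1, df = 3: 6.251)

0.094; consistent

A dihybrid F₂ with independent assortment and complete dominance at both loci gives a 9:3:3:1 phenotypic ratio.
Expected counts for N = 385 under a 9:3:3:1 ratio (total parts = 16):
  tall purple-flowered: 385 × 9/16 = 216.5625
  tall white-flowered: 385 × 3/16 = 72.1875
  dwarf purple-flowered: 385 × 3/16 = 72.1875
  dwarf white-flowered: 385 × 1/16 = 24.0625
χ² = Σ (O − E)² / E
  tall purple-flowered: (219 − 216.5625)² / 216.5625 = 0.0274
  tall white-flowered: (70 − 72.1875)² / 72.1875 = 0.0663
  dwarf purple-flowered: (72 − 72.1875)² / 72.1875 = 0.0005
  dwarf white-flowered: (24 − 24.0625)² / 24.0625 = 0.0002
χ² = 0.0274 + 0.0663 + 0.0005 + 0.0002 = 0.0944 ≈ 0.094
Degrees of freedom = 4 − 1 = 3; critical value at α = 0.1 is 6.251.
Since 0.094 < 6.251, we fail to reject the null hypothesis — the data are consistent with the 9:3:3:1 ratio.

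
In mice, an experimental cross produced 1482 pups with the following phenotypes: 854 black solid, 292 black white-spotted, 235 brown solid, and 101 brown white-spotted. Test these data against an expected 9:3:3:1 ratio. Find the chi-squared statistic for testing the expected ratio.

Under the 9:3:3:1 hypothesis (Σ ratio = 16, N = 1482):
  black solid: 1482 × 9/16 = 833.625
  black white-spotted: 1482 × 3/16 = 277.875
  brown solid: 1482 × 3/16 = 277.875
  brown white-spotted: 1482 × 1/16 = 92.625
χ² = Σ (O − E)² / E
  black solid: (854 − 833.625)² / 833.625 = 0.4980
  black white-spotted: (292 − 277.875)² / 277.875 = 0.7180
  brown solid: (235 − 277.875)² / 277.875 = 6.6154
  brown white-spotted: (101 − 92.625)² / 92.625 = 0.7573
χ² = 0.4980 + 0.7180 + 6.6154 + 0.7573 = 8.5887 ≈ 8.589

8.589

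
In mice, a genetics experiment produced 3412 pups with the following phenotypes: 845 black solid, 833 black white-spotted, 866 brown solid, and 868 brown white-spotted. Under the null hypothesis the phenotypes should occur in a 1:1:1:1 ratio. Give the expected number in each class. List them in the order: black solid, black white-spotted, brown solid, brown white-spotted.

Total ratio parts = 4. Expected numbers out of 3412:
  black solid: 3412 × 1/4 = 853
  black white-spotted: 3412 × 1/4 = 853
  brown solid: 3412 × 1/4 = 853
  brown white-spotted: 3412 × 1/4 = 853

853, 853, 853, 853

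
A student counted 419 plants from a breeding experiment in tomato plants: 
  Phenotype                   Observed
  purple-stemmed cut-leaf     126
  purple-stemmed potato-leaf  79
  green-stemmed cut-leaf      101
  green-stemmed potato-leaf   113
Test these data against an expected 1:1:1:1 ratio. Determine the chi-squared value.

Under the 1:1:1:1 hypothesis (Σ ratio = 4, N = 419):
  purple-stemmed cut-leaf: 419 × 1/4 = 104.75
  purple-stemmed potato-leaf: 419 × 1/4 = 104.75
  green-stemmed cut-leaf: 419 × 1/4 = 104.75
  green-stemmed potato-leaf: 419 × 1/4 = 104.75
χ² = Σ (O − E)² / E
  purple-stemmed cut-leaf: (126 − 104.75)² / 104.75 = 4.3109
  purple-stemmed potato-leaf: (79 − 104.75)² / 104.75 = 6.3300
  green-stemmed cut-leaf: (101 − 104.75)² / 104.75 = 0.1342
  green-stemmed potato-leaf: (113 − 104.75)² / 104.75 = 0.6498
χ² = 4.3109 + 6.3300 + 0.1342 + 0.6498 = 11.4249 ≈ 11.425

11.425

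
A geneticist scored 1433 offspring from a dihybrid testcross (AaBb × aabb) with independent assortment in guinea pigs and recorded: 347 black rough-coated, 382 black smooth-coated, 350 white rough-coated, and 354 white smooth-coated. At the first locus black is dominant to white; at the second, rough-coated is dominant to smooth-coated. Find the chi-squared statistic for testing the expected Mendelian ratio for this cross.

2.168

A dihybrid testcross with independent assortment gives a 1:1:1:1 ratio.
Expected counts for N = 1433 under a 1:1:1:1 ratio (total parts = 4):
  black rough-coated: 1433 × 1/4 = 358.25
  black smooth-coated: 1433 × 1/4 = 358.25
  white rough-coated: 1433 × 1/4 = 358.25
  white smooth-coated: 1433 × 1/4 = 358.25
χ² = Σ (O − E)² / E
  black rough-coated: (347 − 358.25)² / 358.25 = 0.3533
  black smooth-coated: (382 − 358.25)² / 358.25 = 1.5745
  white rough-coated: (350 − 358.25)² / 358.25 = 0.1900
  white smooth-coated: (354 − 358.25)² / 358.25 = 0.0504
χ² = 0.3533 + 1.5745 + 0.1900 + 0.0504 = 2.1682 ≈ 2.168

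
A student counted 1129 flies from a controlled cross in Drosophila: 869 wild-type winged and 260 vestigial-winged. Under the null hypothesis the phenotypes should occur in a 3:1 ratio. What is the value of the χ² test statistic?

The 3:1 ratio has 4 parts, so with N = 1129 the expected counts are:
  wild-type winged: 1129 × 3/4 = 846.75
  vestigial-winged: 1129 × 1/4 = 282.25
χ² = Σ (O − E)² / E
  wild-type winged: (869 − 846.75)² / 846.75 = 0.5847
  vestigial-winged: (260 − 282.25)² / 282.25 = 1.7540
χ² = 0.5847 + 1.7540 = 2.3387 ≈ 2.339

2.339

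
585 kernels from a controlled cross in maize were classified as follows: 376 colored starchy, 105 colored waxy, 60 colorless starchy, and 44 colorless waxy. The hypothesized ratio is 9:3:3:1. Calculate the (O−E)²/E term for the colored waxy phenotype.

Expected counts for N = 585 under a 9:3:3:1 ratio (total parts = 16):
  colored starchy: 585 × 9/16 = 329.0625
  colored waxy: 585 × 3/16 = 109.6875
  colorless starchy: 585 × 3/16 = 109.6875
  colorless waxy: 585 × 1/16 = 36.5625
Contribution of colored waxy: (105 − 109.6875)² / 109.6875 = 0.2003

0.200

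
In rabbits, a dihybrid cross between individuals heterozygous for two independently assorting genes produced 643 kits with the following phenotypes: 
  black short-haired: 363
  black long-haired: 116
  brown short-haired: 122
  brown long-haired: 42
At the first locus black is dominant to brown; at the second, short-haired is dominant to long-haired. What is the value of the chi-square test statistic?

A dihybrid F₂ with independent assortment and complete dominance at both loci gives a 9:3:3:1 phenotypic ratio.
Total ratio parts = 16. Expected numbers out of 643:
  black short-haired: 643 × 9/16 = 361.6875
  black long-haired: 643 × 3/16 = 120.5625
  brown short-haired: 643 × 3/16 = 120.5625
  brown long-haired: 643 × 1/16 = 40.1875
χ² = Σ (O − E)² / E
  black short-haired: (363 − 361.6875)² / 361.6875 = 0.0048
  black long-haired: (116 − 120.5625)² / 120.5625 = 0.1727
  brown short-haired: (122 − 120.5625)² / 120.5625 = 0.0171
  brown long-haired: (42 − 40.1875)² / 40.1875 = 0.0817
χ² = 0.0048 + 0.1727 + 0.0171 + 0.0817 = 0.2763 ≈ 0.276

0.276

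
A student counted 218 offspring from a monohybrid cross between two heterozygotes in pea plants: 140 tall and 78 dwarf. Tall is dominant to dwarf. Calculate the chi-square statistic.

For a monohybrid cross between heterozygotes with complete dominance, the expected phenotypic ratio is 3:1.
Total ratio parts = 4. Expected numbers out of 218:
  tall: 218 × 3/4 = 163.5
  dwarf: 218 × 1/4 = 54.5
χ² = Σ (O − E)² / E
  tall: (140 − 163.5)² / 163.5 = 3.3777
  dwarf: (78 − 54.5)² / 54.5 = 10.1330
χ² = 3.3777 + 10.1330 = 13.5107 ≈ 13.511

13.511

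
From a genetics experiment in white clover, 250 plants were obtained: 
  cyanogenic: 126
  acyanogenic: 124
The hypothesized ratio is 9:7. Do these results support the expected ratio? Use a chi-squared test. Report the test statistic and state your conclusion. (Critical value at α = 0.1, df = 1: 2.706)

The 9:7 ratio has 16 parts, so with N = 250 the expected counts are:
  cyanogenic: 250 × 9/16 = 140.625
  acyanogenic: 250 × 7/16 = 109.375
χ² = Σ (O − E)² / E
  cyanogenic: (126 − 140.625)² / 140.625 = 1.5210
  acyanogenic: (124 − 109.375)² / 109.375 = 1.9556
χ² = 1.5210 + 1.9556 = 3.4766 ≈ 3.477
Degrees of freedom = 2 − 1 = 1; critical value at α = 0.1 is 2.706.
Since 3.477 > 2.706, we reject the null hypothesis — the data do not fit the 9:7 ratio.

3.477; not consistent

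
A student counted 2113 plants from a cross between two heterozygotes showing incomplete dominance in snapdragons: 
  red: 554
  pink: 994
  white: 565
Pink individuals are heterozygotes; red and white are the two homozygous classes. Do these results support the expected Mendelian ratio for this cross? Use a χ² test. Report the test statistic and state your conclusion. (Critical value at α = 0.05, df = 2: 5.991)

With incomplete dominance, a heterozygote × heterozygote cross gives a 1:2:1 phenotypic ratio.
The 1:2:1 ratio has 4 parts, so with N = 2113 the expected counts are:
  red: 2113 × 1/4 = 528.25
  pink: 2113 × 2/4 = 1056.5
  white: 2113 × 1/4 = 528.25
χ² = Σ (O − E)² / E
  red: (554 − 528.25)² / 528.25 = 1.2552
  pink: (994 − 1056.5)² / 1056.5 = 3.6973
  white: (565 − 528.25)² / 528.25 = 2.5567
χ² = 1.2552 + 3.6973 + 2.5567 = 7.5092 ≈ 7.509
Degrees of freedom = 3 − 1 = 2; critical value at α = 0.05 is 5.991.
Since 7.509 > 5.991, we reject the null hypothesis — the data do not fit the 1:2:1 ratio.

7.509; not consistent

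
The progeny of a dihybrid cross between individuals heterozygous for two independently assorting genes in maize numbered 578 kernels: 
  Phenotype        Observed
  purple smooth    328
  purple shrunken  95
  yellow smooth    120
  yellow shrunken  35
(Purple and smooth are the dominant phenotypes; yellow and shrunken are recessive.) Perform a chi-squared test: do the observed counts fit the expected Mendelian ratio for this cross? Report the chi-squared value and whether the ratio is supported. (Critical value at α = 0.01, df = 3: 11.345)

2.958; consistent

A dihybrid F₂ with independent assortment and complete dominance at both loci gives a 9:3:3:1 phenotypic ratio.
Total ratio parts = 16. Expected numbers out of 578:
  purple smooth: 578 × 9/16 = 325.125
  purple shrunken: 578 × 3/16 = 108.375
  yellow smooth: 578 × 3/16 = 108.375
  yellow shrunken: 578 × 1/16 = 36.125
χ² = Σ (O − E)² / E
  purple smooth: (328 − 325.125)² / 325.125 = 0.0254
  purple shrunken: (95 − 108.375)² / 108.375 = 1.6507
  yellow smooth: (120 − 108.375)² / 108.375 = 1.2470
  yellow shrunken: (35 − 36.125)² / 36.125 = 0.0350
χ² = 0.0254 + 1.6507 + 1.2470 + 0.0350 = 2.9581 ≈ 2.958
Degrees of freedom = 4 − 1 = 3; critical value at α = 0.01 is 11.345.
Since 2.958 < 11.345, we fail to reject the null hypothesis — the data are consistent with the 9:3:3:1 ratio.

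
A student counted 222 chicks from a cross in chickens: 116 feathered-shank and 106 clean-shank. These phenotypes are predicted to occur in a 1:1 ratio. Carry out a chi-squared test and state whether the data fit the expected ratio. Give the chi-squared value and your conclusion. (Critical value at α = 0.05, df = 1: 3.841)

Expected counts for N = 222 under a 1:1 ratio (total parts = 2):
  feathered-shank: 222 × 1/2 = 111
  clean-shank: 222 × 1/2 = 111
χ² = Σ (O − E)² / E
  feathered-shank: (116 − 111)² / 111 = 0.2252
  clean-shank: (106 − 111)² / 111 = 0.2252
χ² = 0.2252 + 0.2252 = 0.4504 ≈ 0.450
Degrees of freedom = 2 − 1 = 1; critical value at α = 0.05 is 3.841.
Since 0.450 < 3.841, we fail to reject the null hypothesis — the data are consistent with the 1:1 ratio.

0.450; consistent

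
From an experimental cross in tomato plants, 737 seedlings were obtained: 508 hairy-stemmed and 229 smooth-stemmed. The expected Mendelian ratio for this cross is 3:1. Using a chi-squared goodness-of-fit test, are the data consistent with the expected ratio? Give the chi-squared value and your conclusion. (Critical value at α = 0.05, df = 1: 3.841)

The 3:1 ratio has 4 parts, so with N = 737 the expected counts are:
  hairy-stemmed: 737 × 3/4 = 552.75
  smooth-stemmed: 737 × 1/4 = 184.25
χ² = Σ (O − E)² / E
  hairy-stemmed: (508 − 552.75)² / 552.75 = 3.6229
  smooth-stemmed: (229 − 184.25)² / 184.25 = 10.8687
χ² = 3.6229 + 10.8687 = 14.4916 ≈ 14.492
Degrees of freedom = 2 − 1 = 1; critical value at α = 0.05 is 3.841.
Since 14.492 > 3.841, we reject the null hypothesis — the data do not fit the 3:1 ratio.

14.492; not consistent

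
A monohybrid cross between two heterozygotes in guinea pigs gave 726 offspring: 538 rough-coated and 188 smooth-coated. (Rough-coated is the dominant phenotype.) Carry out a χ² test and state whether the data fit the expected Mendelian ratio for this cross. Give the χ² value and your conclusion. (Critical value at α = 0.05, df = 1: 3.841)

0.310; consistent

For a monohybrid cross between heterozygotes with complete dominance, the expected phenotypic ratio is 3:1.
Total ratio parts = 4. Expected numbers out of 726:
  rough-coated: 726 × 3/4 = 544.5
  smooth-coated: 726 × 1/4 = 181.5
χ² = Σ (O − E)² / E
  rough-coated: (538 − 544.5)² / 544.5 = 0.0776
  smooth-coated: (188 − 181.5)² / 181.5 = 0.2328
χ² = 0.0776 + 0.2328 = 0.3104 ≈ 0.310
Degrees of freedom = 2 − 1 = 1; critical value at α = 0.05 is 3.841.
Since 0.310 < 3.841, we fail to reject the null hypothesis — the data are consistent with the 3:1 ratio.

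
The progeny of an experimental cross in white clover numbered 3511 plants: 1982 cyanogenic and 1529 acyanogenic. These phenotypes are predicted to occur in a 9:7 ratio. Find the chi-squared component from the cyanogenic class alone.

0.025

Total ratio parts = 16. Expected numbers out of 3511:
  cyanogenic: 3511 × 9/16 = 1974.9375
  acyanogenic: 3511 × 7/16 = 1536.0625
Contribution of cyanogenic: (1982 − 1974.9375)² / 1974.9375 = 0.0253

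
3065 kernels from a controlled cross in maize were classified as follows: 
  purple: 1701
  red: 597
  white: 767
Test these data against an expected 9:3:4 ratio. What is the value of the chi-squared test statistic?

1.176

Expected counts for N = 3065 under a 9:3:4 ratio (total parts = 16):
  purple: 3065 × 9/16 = 1724.0625
  red: 3065 × 3/16 = 574.6875
  white: 3065 × 4/16 = 766.25
χ² = Σ (O − E)² / E
  purple: (1701 − 1724.0625)² / 1724.0625 = 0.3085
  red: (597 − 574.6875)² / 574.6875 = 0.8663
  white: (767 − 766.25)² / 766.25 = 0.0007
χ² = 0.3085 + 0.8663 + 0.0007 = 1.1755 ≈ 1.176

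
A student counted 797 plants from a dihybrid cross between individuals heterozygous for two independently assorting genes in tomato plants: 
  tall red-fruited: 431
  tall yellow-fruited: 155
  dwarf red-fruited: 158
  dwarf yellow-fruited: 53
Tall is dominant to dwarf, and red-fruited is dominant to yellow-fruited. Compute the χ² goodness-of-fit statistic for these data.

1.570

A dihybrid F₂ with independent assortment and complete dominance at both loci gives a 9:3:3:1 phenotypic ratio.
Under the 9:3:3:1 hypothesis (Σ ratio = 16, N = 797):
  tall red-fruited: 797 × 9/16 = 448.3125
  tall yellow-fruited: 797 × 3/16 = 149.4375
  dwarf red-fruited: 797 × 3/16 = 149.4375
  dwarf yellow-fruited: 797 × 1/16 = 49.8125
χ² = Σ (O − E)² / E
  tall red-fruited: (431 − 448.3125)² / 448.3125 = 0.6686
  tall yellow-fruited: (155 − 149.4375)² / 149.4375 = 0.2071
  dwarf red-fruited: (158 − 149.4375)² / 149.4375 = 0.4906
  dwarf yellow-fruited: (53 − 49.8125)² / 49.8125 = 0.2040
χ² = 0.6686 + 0.2071 + 0.4906 + 0.2040 = 1.5703 ≈ 1.570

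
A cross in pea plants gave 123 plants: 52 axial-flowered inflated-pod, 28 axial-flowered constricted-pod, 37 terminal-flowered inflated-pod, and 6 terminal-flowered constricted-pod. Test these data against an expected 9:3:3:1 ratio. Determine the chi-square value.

Expected counts for N = 123 under a 9:3:3:1 ratio (total parts = 16):
  axial-flowered inflated-pod: 123 × 9/16 = 69.1875
  axial-flowered constricted-pod: 123 × 3/16 = 23.0625
  terminal-flowered inflated-pod: 123 × 3/16 = 23.0625
  terminal-flowered constricted-pod: 123 × 1/16 = 7.6875
χ² = Σ (O − E)² / E
  axial-flowered inflated-pod: (52 − 69.1875)² / 69.1875 = 4.2697
  axial-flowered constricted-pod: (28 − 23.0625)² / 23.0625 = 1.0571
  terminal-flowered inflated-pod: (37 − 23.0625)² / 23.0625 = 8.4229
  terminal-flowered constricted-pod: (6 − 7.6875)² / 7.6875 = 0.3704
χ² = 4.2697 + 1.0571 + 8.4229 + 0.3704 = 14.1201 ≈ 14.120

14.120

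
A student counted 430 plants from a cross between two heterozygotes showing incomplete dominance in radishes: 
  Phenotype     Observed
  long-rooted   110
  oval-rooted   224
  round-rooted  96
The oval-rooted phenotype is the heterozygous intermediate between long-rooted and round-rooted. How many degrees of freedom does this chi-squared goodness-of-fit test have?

2

With incomplete dominance, a heterozygote × heterozygote cross gives a 1:2:1 phenotypic ratio.
A goodness-of-fit test with 3 phenotype classes has df = 3 − 1 = 2.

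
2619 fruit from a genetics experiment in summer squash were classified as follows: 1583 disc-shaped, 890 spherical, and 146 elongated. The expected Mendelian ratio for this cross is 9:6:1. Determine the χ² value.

Under the 9:6:1 hypothesis (Σ ratio = 16, N = 2619):
  disc-shaped: 2619 × 9/16 = 1473.1875
  spherical: 2619 × 6/16 = 982.125
  elongated: 2619 × 1/16 = 163.6875
χ² = Σ (O − E)² / E
  disc-shaped: (1583 − 1473.1875)² / 1473.1875 = 8.1855
  spherical: (890 − 982.125)² / 982.125 = 8.6415
  elongated: (146 − 163.6875)² / 163.6875 = 1.9112
χ² = 8.1855 + 8.6415 + 1.9112 = 18.7382 ≈ 18.738

18.738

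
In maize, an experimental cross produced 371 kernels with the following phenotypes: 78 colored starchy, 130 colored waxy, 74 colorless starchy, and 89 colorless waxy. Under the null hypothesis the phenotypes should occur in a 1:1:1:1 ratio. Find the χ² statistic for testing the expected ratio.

The 1:1:1:1 ratio has 4 parts, so with N = 371 the expected counts are:
  colored starchy: 371 × 1/4 = 92.75
  colored waxy: 371 × 1/4 = 92.75
  colorless starchy: 371 × 1/4 = 92.75
  colorless waxy: 371 × 1/4 = 92.75
χ² = Σ (O − E)² / E
  colored starchy: (78 − 92.75)² / 92.75 = 2.3457
  colored waxy: (130 − 92.75)² / 92.75 = 14.9602
  colorless starchy: (74 − 92.75)² / 92.75 = 3.7904
  colorless waxy: (89 − 92.75)² / 92.75 = 0.1516
χ² = 2.3457 + 14.9602 + 3.7904 + 0.1516 = 21.2479 ≈ 21.248

21.248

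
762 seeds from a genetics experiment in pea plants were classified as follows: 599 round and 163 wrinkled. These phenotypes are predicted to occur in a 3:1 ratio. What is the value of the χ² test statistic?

5.293

Expected counts for N = 762 under a 3:1 ratio (total parts = 4):
  round: 762 × 3/4 = 571.5
  wrinkled: 762 × 1/4 = 190.5
χ² = Σ (O − E)² / E
  round: (599 − 571.5)² / 571.5 = 1.3233
  wrinkled: (163 − 190.5)² / 190.5 = 3.9698
χ² = 1.3233 + 3.9698 = 5.2931 ≈ 5.293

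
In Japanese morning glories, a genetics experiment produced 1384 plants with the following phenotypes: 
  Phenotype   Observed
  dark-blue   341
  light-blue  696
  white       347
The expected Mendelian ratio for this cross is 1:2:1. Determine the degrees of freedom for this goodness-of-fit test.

2

A goodness-of-fit test with 3 phenotype classes has df = 3 − 1 = 2.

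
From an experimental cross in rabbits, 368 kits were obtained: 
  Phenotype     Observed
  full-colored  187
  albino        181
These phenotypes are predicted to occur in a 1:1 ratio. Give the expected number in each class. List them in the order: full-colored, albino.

Total ratio parts = 2. Expected numbers out of 368:
  full-colored: 368 × 1/2 = 184
  albino: 368 × 1/2 = 184

184, 184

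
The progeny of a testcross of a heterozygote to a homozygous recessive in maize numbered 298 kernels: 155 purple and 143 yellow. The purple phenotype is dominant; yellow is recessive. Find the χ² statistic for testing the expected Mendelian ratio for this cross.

A testcross of a heterozygote (Aa × aa) gives a 1:1 phenotypic ratio.
The 1:1 ratio has 2 parts, so with N = 298 the expected counts are:
  purple: 298 × 1/2 = 149
  yellow: 298 × 1/2 = 149
χ² = Σ (O − E)² / E
  purple: (155 − 149)² / 149 = 0.2416
  yellow: (143 − 149)² / 149 = 0.2416
χ² = 0.2416 + 0.2416 = 0.4832 ≈ 0.483

0.483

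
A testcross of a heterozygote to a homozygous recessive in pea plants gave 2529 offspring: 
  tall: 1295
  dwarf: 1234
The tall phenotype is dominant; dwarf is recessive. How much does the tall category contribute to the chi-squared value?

A testcross of a heterozygote (Aa × aa) gives a 1:1 phenotypic ratio.
The 1:1 ratio has 2 parts, so with N = 2529 the expected counts are:
  tall: 2529 × 1/2 = 1264.5
  dwarf: 2529 × 1/2 = 1264.5
Contribution of tall: (1295 − 1264.5)² / 1264.5 = 0.7357

0.736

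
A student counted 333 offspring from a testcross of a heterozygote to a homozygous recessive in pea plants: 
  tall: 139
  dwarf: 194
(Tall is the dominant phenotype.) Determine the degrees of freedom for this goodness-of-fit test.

1

A testcross of a heterozygote (Aa × aa) gives a 1:1 phenotypic ratio.
A goodness-of-fit test with 2 phenotype classes has df = 2 − 1 = 1.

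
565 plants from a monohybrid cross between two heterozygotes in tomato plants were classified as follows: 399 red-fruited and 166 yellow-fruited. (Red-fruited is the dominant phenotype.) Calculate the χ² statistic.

5.782

For a monohybrid cross between heterozygotes with complete dominance, the expected phenotypic ratio is 3:1.
Expected counts for N = 565 under a 3:1 ratio (total parts = 4):
  red-fruited: 565 × 3/4 = 423.75
  yellow-fruited: 565 × 1/4 = 141.25
χ² = Σ (O − E)² / E
  red-fruited: (399 − 423.75)² / 423.75 = 1.4456
  yellow-fruited: (166 − 141.25)² / 141.25 = 4.3367
χ² = 1.4456 + 4.3367 = 5.7823 ≈ 5.782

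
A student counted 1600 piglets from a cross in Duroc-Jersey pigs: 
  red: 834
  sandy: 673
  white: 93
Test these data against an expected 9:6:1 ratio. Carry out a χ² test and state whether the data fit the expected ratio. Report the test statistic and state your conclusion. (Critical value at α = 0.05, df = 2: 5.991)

14.212; not consistent

Total ratio parts = 16. Expected numbers out of 1600:
  red: 1600 × 9/16 = 900
  sandy: 1600 × 6/16 = 600
  white: 1600 × 1/16 = 100
χ² = Σ (O − E)² / E
  red: (834 − 900)² / 900 = 4.8400
  sandy: (673 − 600)² / 600 = 8.8817
  white: (93 − 100)² / 100 = 0.4900
χ² = 4.8400 + 8.8817 + 0.4900 = 14.2117 ≈ 14.212
Degrees of freedom = 3 − 1 = 2; critical value at α = 0.05 is 5.991.
Since 14.212 > 5.991, we reject the null hypothesis — the data do not fit the 9:6:1 ratio.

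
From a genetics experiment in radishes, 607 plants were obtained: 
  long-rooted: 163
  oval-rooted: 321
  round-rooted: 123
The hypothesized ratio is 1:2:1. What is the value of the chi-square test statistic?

7.290

Total ratio parts = 4. Expected numbers out of 607:
  long-rooted: 607 × 1/4 = 151.75
  oval-rooted: 607 × 2/4 = 303.5
  round-rooted: 607 × 1/4 = 151.75
χ² = Σ (O − E)² / E
  long-rooted: (163 − 151.75)² / 151.75 = 0.8340
  oval-rooted: (321 − 303.5)² / 303.5 = 1.0091
  round-rooted: (123 − 151.75)² / 151.75 = 5.4469
χ² = 0.8340 + 1.0091 + 5.4469 = 7.290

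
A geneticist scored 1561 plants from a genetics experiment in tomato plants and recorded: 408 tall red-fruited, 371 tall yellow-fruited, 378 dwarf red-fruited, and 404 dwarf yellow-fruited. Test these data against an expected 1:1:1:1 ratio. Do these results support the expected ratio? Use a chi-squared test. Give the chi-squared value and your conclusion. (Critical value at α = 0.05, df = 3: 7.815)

2.626; consistent

Total ratio parts = 4. Expected numbers out of 1561:
  tall red-fruited: 1561 × 1/4 = 390.25
  tall yellow-fruited: 1561 × 1/4 = 390.25
  dwarf red-fruited: 1561 × 1/4 = 390.25
  dwarf yellow-fruited: 1561 × 1/4 = 390.25
χ² = Σ (O − E)² / E
  tall red-fruited: (408 − 390.25)² / 390.25 = 0.8073
  tall yellow-fruited: (371 − 390.25)² / 390.25 = 0.9496
  dwarf red-fruited: (378 − 390.25)² / 390.25 = 0.3845
  dwarf yellow-fruited: (404 − 390.25)² / 390.25 = 0.4845
χ² = 0.8073 + 0.9496 + 0.3845 + 0.4845 = 2.6259 ≈ 2.626
Degrees of freedom = 4 − 1 = 3; critical value at α = 0.05 is 7.815.
Since 2.626 < 7.815, we fail to reject the null hypothesis — the data are consistent with the 1:1:1:1 ratio.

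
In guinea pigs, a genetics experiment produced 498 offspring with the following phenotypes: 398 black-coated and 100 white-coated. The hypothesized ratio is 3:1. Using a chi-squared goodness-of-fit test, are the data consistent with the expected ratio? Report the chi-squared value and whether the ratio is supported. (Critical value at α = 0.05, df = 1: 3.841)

Under the 3:1 hypothesis (Σ ratio = 4, N = 498):
  black-coated: 498 × 3/4 = 373.5
  white-coated: 498 × 1/4 = 124.5
χ² = Σ (O − E)² / E
  black-coated: (398 − 373.5)² / 373.5 = 1.6071
  white-coated: (100 − 124.5)² / 124.5 = 4.8213
χ² = 1.6071 + 4.8213 = 6.4284 ≈ 6.428
Degrees of freedom = 2 − 1 = 1; critical value at α = 0.05 is 3.841.
Since 6.428 > 3.841, we reject the null hypothesis — the data do not fit the 3:1 ratio.

6.428; not consistent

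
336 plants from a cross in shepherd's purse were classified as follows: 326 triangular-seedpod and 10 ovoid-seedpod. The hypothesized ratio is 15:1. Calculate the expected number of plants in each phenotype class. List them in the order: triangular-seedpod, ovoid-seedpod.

The 15:1 ratio has 16 parts, so with N = 336 the expected counts are:
  triangular-seedpod: 336 × 15/16 = 315
  ovoid-seedpod: 336 × 1/16 = 21

315, 21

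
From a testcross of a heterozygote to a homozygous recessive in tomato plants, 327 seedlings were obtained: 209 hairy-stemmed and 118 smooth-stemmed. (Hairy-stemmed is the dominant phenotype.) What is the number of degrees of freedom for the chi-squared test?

1

A testcross of a heterozygote (Aa × aa) gives a 1:1 phenotypic ratio.
A goodness-of-fit test with 2 phenotype classes has df = 2 − 1 = 1.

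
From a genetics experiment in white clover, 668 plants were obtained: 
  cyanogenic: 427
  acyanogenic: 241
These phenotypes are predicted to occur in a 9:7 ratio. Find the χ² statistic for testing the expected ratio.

15.978

Expected counts for N = 668 under a 9:7 ratio (total parts = 16):
  cyanogenic: 668 × 9/16 = 375.75
  acyanogenic: 668 × 7/16 = 292.25
χ² = Σ (O − E)² / E
  cyanogenic: (427 − 375.75)² / 375.75 = 6.9902
  acyanogenic: (241 − 292.25)² / 292.25 = 8.9874
χ² = 6.9902 + 8.9874 = 15.9776 ≈ 15.978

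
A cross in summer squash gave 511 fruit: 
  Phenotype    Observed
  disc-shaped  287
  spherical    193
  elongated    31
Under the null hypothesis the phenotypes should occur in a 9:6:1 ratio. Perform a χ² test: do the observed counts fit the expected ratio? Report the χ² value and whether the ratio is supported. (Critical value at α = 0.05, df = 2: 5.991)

Expected counts for N = 511 under a 9:6:1 ratio (total parts = 16):
  disc-shaped: 511 × 9/16 = 287.4375
  spherical: 511 × 6/16 = 191.625
  elongated: 511 × 1/16 = 31.9375
χ² = Σ (O − E)² / E
  disc-shaped: (287 − 287.4375)² / 287.4375 = 0.0007
  spherical: (193 − 191.625)² / 191.625 = 0.0099
  elongated: (31 − 31.9375)² / 31.9375 = 0.0275
χ² = 0.0007 + 0.0099 + 0.0275 = 0.0381 ≈ 0.038
Degrees of freedom = 3 − 1 = 2; critical value at α = 0.05 is 5.991.
Since 0.038 < 5.991, we fail to reject the null hypothesis — the data are consistent with the 9:6:1 ratio.

0.038; consistent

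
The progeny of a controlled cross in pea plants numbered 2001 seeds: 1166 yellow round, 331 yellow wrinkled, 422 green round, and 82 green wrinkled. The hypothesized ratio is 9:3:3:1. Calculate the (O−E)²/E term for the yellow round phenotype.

Total ratio parts = 16. Expected numbers out of 2001:
  yellow round: 2001 × 9/16 = 1125.5625
  yellow wrinkled: 2001 × 3/16 = 375.1875
  green round: 2001 × 3/16 = 375.1875
  green wrinkled: 2001 × 1/16 = 125.0625
Contribution of yellow round: (1166 − 1125.5625)² / 1125.5625 = 1.4528

1.453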